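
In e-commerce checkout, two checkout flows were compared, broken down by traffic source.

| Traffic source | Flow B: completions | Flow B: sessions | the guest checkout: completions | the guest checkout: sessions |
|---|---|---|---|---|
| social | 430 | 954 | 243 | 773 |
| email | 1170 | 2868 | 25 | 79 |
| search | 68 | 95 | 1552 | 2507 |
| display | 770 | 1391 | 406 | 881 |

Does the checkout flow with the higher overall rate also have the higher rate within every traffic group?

No

Social: Flow B 430/954 = 45.1%, the guest checkout 243/773 = 31.4% → Flow B
Email: Flow B 1170/2868 = 40.8%, the guest checkout 25/79 = 31.6% → Flow B
Search: Flow B 68/95 = 71.6%, the guest checkout 1552/2507 = 61.9% → Flow B
Display: Flow B 770/1391 = 55.4%, the guest checkout 406/881 = 46.1% → Flow B
Overall: Flow B 2438/5308 = 45.9%, the guest checkout 2226/4240 = 52.5% → the guest checkout
Flow B wins each traffic group but the guest checkout wins overall — the comparison reverses. Flow B's sessions skew toward email, which has a lower base rate.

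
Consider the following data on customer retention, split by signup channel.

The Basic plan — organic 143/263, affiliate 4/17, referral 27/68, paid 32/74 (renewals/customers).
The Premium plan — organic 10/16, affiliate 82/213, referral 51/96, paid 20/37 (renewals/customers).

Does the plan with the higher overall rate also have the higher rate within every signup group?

No

Organic: the Basic plan 143/263 = 54.4%, the Premium plan 10/16 = 62.5% → the Premium plan
Affiliate: the Basic plan 4/17 = 23.5%, the Premium plan 82/213 = 38.5% → the Premium plan
Referral: the Basic plan 27/68 = 39.7%, the Premium plan 51/96 = 53.1% → the Premium plan
Paid: the Basic plan 32/74 = 43.2%, the Premium plan 20/37 = 54.1% → the Premium plan
Overall: the Basic plan 206/422 = 48.8%, the Premium plan 163/362 = 45.0% → the Basic plan
The Premium plan wins each signup group but the Basic plan wins overall — the comparison reverses. The Premium plan's customers skew toward affiliate, which has a lower base rate.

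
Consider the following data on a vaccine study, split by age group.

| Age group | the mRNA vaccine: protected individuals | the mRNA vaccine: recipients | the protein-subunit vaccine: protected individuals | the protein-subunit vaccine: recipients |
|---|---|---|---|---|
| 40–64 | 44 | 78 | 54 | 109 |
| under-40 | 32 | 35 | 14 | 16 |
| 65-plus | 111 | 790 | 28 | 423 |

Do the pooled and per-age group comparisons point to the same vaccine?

40–64: the mRNA vaccine 44/78 = 56.4%, the protein-subunit vaccine 54/109 = 49.5% → the mRNA vaccine
Under-40: the mRNA vaccine 32/35 = 91.4%, the protein-subunit vaccine 14/16 = 87.5% → the mRNA vaccine
65-plus: the mRNA vaccine 111/790 = 14.1%, the protein-subunit vaccine 28/423 = 6.6% → the mRNA vaccine
Overall: the mRNA vaccine 187/903 = 20.7%, the protein-subunit vaccine 96/548 = 17.5% → the mRNA vaccine
The mRNA vaccine wins overall and in every age group — no reversal.

Yes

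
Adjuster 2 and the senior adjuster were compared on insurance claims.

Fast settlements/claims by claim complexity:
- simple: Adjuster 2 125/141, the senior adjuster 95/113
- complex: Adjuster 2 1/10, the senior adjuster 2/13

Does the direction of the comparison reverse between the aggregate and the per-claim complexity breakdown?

Simple: Adjuster 2 125/141 = 88.7%, the senior adjuster 95/113 = 84.1% → Adjuster 2
Complex: Adjuster 2 1/10 = 10.0%, the senior adjuster 2/13 = 15.4% → the senior adjuster
Overall: Adjuster 2 126/151 = 83.4%, the senior adjuster 97/126 = 77.0% → Adjuster 2
Neither sweeps: Adjuster 2 wins 1 of 2 groups, the senior adjuster wins 1. Adjuster 2 wins overall but not every group — no Simpson reversal.

No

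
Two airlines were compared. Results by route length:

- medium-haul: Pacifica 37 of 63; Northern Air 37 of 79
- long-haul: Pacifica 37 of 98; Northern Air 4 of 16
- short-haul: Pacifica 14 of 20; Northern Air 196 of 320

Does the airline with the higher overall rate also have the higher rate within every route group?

Medium-haul: Pacifica 37/63 = 58.7%, Northern Air 37/79 = 46.8% → Pacifica
Long-haul: Pacifica 37/98 = 37.8%, Northern Air 4/16 = 25.0% → Pacifica
Short-haul: Pacifica 14/20 = 70.0%, Northern Air 196/320 = 61.2% → Pacifica
Overall: Pacifica 88/181 = 48.6%, Northern Air 237/415 = 57.1% → Northern Air
Pacifica wins each route group but Northern Air wins overall — the comparison reverses. Pacifica's flights skew toward long-haul, which has a lower base rate.

No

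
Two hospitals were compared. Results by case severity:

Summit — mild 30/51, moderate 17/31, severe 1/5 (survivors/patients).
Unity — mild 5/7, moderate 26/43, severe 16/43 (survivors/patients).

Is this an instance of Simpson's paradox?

Mild: Summit 30/51 = 58.8%, Unity 5/7 = 71.4% → Unity
Moderate: Summit 17/31 = 54.8%, Unity 26/43 = 60.5% → Unity
Severe: Summit 1/5 = 20.0%, Unity 16/43 = 37.2% → Unity
Overall: Summit 48/87 = 55.2%, Unity 47/93 = 50.5% → Summit
Unity wins each case group but Summit wins overall — the comparison reverses. Unity's patients skew toward severe, which has a lower base rate.

Yes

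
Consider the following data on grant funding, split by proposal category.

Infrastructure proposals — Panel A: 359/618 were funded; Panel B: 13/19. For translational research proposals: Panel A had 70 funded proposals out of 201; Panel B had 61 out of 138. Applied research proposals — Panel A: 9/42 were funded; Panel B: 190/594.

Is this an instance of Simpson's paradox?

Yes

Infrastructure: Panel A 359/618 = 58.1%, Panel B 13/19 = 68.4% → Panel B
Translational research: Panel A 70/201 = 34.8%, Panel B 61/138 = 44.2% → Panel B
Applied research: Panel A 9/42 = 21.4%, Panel B 190/594 = 32.0% → Panel B
Overall: Panel A 438/861 = 50.9%, Panel B 264/751 = 35.2% → Panel A
Panel B wins each proposal group but Panel A wins overall — the comparison reverses. Panel B's proposals skew toward applied research, which has a lower base rate.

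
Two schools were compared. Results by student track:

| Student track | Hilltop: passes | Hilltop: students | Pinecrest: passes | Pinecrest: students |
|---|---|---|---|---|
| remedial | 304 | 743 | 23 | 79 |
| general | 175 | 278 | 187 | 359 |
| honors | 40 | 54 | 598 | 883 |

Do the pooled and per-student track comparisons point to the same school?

Remedial: Hilltop 304/743 = 40.9%, Pinecrest 23/79 = 29.1% → Hilltop
General: Hilltop 175/278 = 62.9%, Pinecrest 187/359 = 52.1% → Hilltop
Honors: Hilltop 40/54 = 74.1%, Pinecrest 598/883 = 67.7% → Hilltop
Overall: Hilltop 519/1075 = 48.3%, Pinecrest 808/1321 = 61.2% → Pinecrest
Hilltop wins each student group but Pinecrest wins overall — the comparison reverses. Hilltop's students skew toward remedial, which has a lower base rate.

No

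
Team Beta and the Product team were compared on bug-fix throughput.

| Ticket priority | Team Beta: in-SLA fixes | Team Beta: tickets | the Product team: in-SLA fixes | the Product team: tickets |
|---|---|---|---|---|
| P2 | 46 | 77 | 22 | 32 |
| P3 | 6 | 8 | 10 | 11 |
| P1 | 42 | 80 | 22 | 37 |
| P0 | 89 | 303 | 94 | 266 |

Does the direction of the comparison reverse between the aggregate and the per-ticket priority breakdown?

No

P2: Team Beta 46/77 = 59.7%, the Product team 22/32 = 68.8% → the Product team
P3: Team Beta 6/8 = 75.0%, the Product team 10/11 = 90.9% → the Product team
P1: Team Beta 42/80 = 52.5%, the Product team 22/37 = 59.5% → the Product team
P0: Team Beta 89/303 = 29.4%, the Product team 94/266 = 35.3% → the Product team
Overall: Team Beta 183/468 = 39.1%, the Product team 148/346 = 42.8% → the Product team
The Product team wins overall and in every ticket group — no reversal.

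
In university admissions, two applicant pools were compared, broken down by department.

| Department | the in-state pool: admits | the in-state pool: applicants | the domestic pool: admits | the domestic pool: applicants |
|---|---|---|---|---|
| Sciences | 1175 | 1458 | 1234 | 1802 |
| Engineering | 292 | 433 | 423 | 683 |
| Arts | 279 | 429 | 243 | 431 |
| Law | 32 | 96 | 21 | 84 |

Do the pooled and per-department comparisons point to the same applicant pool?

Yes

Sciences: the in-state pool 1175/1458 = 80.6%, the domestic pool 1234/1802 = 68.5% → the in-state pool
Engineering: the in-state pool 292/433 = 67.4%, the domestic pool 423/683 = 61.9% → the in-state pool
Arts: the in-state pool 279/429 = 65.0%, the domestic pool 243/431 = 56.4% → the in-state pool
Law: the in-state pool 32/96 = 33.3%, the domestic pool 21/84 = 25.0% → the in-state pool
Overall: the in-state pool 1778/2416 = 73.6%, the domestic pool 1921/3000 = 64.0% → the in-state pool
The in-state pool wins overall and in every department group — no reversal.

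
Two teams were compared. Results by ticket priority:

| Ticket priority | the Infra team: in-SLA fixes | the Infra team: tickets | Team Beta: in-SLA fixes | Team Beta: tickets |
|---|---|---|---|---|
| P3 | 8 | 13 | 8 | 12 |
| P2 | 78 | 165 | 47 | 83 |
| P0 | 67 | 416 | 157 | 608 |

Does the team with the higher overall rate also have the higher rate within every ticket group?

Yes

P3: the Infra team 8/13 = 61.5%, Team Beta 8/12 = 66.7% → Team Beta
P2: the Infra team 78/165 = 47.3%, Team Beta 47/83 = 56.6% → Team Beta
P0: the Infra team 67/416 = 16.1%, Team Beta 157/608 = 25.8% → Team Beta
Overall: the Infra team 153/594 = 25.8%, Team Beta 212/703 = 30.2% → Team Beta
Team Beta wins overall and in every ticket group — no reversal.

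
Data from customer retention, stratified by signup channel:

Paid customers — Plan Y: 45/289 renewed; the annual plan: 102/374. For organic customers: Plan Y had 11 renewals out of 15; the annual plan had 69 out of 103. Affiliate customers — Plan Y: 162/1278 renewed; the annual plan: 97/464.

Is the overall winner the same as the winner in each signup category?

Paid: Plan Y 45/289 = 15.6%, the annual plan 102/374 = 27.3% → the annual plan
Organic: Plan Y 11/15 = 73.3%, the annual plan 69/103 = 67.0% → Plan Y
Affiliate: Plan Y 162/1278 = 12.7%, the annual plan 97/464 = 20.9% → the annual plan
Overall: Plan Y 218/1582 = 13.8%, the annual plan 268/941 = 28.5% → the annual plan
Neither sweeps: Plan Y wins 1 of 3 groups, the annual plan wins 2. The annual plan wins overall but not every group — no Simpson reversal.

No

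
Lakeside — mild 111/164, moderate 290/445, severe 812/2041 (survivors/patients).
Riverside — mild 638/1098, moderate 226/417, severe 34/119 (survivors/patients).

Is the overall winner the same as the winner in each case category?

Mild: Lakeside 111/164 = 67.7%, Riverside 638/1098 = 58.1% → Lakeside
Moderate: Lakeside 290/445 = 65.2%, Riverside 226/417 = 54.2% → Lakeside
Severe: Lakeside 812/2041 = 39.8%, Riverside 34/119 = 28.6% → Lakeside
Overall: Lakeside 1213/2650 = 45.8%, Riverside 898/1634 = 55.0% → Riverside
Lakeside wins each case group but Riverside wins overall — the comparison reverses. Lakeside's patients skew toward severe, which has a lower base rate.

No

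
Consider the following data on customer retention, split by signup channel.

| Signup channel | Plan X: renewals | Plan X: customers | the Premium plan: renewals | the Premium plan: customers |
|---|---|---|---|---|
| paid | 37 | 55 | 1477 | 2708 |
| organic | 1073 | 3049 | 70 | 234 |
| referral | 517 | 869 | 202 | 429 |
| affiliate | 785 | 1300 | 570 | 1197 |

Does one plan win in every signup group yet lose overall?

Yes

Paid: Plan X 37/55 = 67.3%, the Premium plan 1477/2708 = 54.5% → Plan X
Organic: Plan X 1073/3049 = 35.2%, the Premium plan 70/234 = 29.9% → Plan X
Referral: Plan X 517/869 = 59.5%, the Premium plan 202/429 = 47.1% → Plan X
Affiliate: Plan X 785/1300 = 60.4%, the Premium plan 570/1197 = 47.6% → Plan X
Overall: Plan X 2412/5273 = 45.7%, the Premium plan 2319/4568 = 50.8% → the Premium plan
Plan X wins each signup group but the Premium plan wins overall — the comparison reverses. Plan X's customers skew toward organic, which has a lower base rate.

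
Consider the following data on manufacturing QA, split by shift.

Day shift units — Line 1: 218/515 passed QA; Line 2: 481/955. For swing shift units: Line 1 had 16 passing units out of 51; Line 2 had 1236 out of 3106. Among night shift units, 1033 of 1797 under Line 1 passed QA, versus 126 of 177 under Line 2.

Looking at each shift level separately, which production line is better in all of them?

Day shift: Line 1 218/515 = 42.3%, Line 2 481/955 = 50.4% → Line 2
Swing shift: Line 1 16/51 = 31.4%, Line 2 1236/3106 = 39.8% → Line 2
Night shift: Line 1 1033/1797 = 57.5%, Line 2 126/177 = 71.2% → Line 2
Line 2 has the higher rate in all 3 groups.

Line 2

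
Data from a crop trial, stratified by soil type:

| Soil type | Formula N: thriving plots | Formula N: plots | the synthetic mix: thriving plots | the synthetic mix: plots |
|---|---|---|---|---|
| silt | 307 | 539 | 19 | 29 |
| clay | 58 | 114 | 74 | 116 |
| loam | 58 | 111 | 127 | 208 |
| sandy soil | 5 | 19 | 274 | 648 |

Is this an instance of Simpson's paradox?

Yes

Silt: Formula N 307/539 = 57.0%, the synthetic mix 19/29 = 65.5% → the synthetic mix
Clay: Formula N 58/114 = 50.9%, the synthetic mix 74/116 = 63.8% → the synthetic mix
Loam: Formula N 58/111 = 52.3%, the synthetic mix 127/208 = 61.1% → the synthetic mix
Sandy soil: Formula N 5/19 = 26.3%, the synthetic mix 274/648 = 42.3% → the synthetic mix
Overall: Formula N 428/783 = 54.7%, the synthetic mix 494/1001 = 49.4% → Formula N
The synthetic mix wins each soil group but Formula N wins overall — the comparison reverses. The synthetic mix's plots skew toward sandy soil, which has a lower base rate.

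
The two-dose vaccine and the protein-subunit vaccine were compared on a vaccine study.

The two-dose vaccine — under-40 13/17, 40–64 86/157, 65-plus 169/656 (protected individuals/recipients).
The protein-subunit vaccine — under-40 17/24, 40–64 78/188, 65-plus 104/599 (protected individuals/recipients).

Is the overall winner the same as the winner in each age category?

Under-40: the two-dose vaccine 13/17 = 76.5%, the protein-subunit vaccine 17/24 = 70.8% → the two-dose vaccine
40–64: the two-dose vaccine 86/157 = 54.8%, the protein-subunit vaccine 78/188 = 41.5% → the two-dose vaccine
65-plus: the two-dose vaccine 169/656 = 25.8%, the protein-subunit vaccine 104/599 = 17.4% → the two-dose vaccine
Overall: the two-dose vaccine 268/830 = 32.3%, the protein-subunit vaccine 199/811 = 24.5% → the two-dose vaccine
The two-dose vaccine wins overall and in every age group — no reversal.

Yes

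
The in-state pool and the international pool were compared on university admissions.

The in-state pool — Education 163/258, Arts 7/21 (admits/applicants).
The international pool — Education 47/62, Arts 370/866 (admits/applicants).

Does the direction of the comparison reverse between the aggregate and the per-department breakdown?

Yes

Education: the in-state pool 163/258 = 63.2%, the international pool 47/62 = 75.8% → the international pool
Arts: the in-state pool 7/21 = 33.3%, the international pool 370/866 = 42.7% → the international pool
Overall: the in-state pool 170/279 = 60.9%, the international pool 417/928 = 44.9% → the in-state pool
The international pool wins each department group but the in-state pool wins overall — the comparison reverses. The international pool's applicants skew toward Arts, which has a lower base rate.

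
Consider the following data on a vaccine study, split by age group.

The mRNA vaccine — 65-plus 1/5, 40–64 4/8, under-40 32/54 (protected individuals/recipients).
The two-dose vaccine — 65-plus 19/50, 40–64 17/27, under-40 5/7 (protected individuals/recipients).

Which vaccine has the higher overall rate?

65-plus: the mRNA vaccine 1/5 = 20.0%, the two-dose vaccine 19/50 = 38.0% → the two-dose vaccine
40–64: the mRNA vaccine 4/8 = 50.0%, the two-dose vaccine 17/27 = 63.0% → the two-dose vaccine
Under-40: the mRNA vaccine 32/54 = 59.3%, the two-dose vaccine 5/7 = 71.4% → the two-dose vaccine
Overall: the mRNA vaccine 37/67 = 55.2%, the two-dose vaccine 41/84 = 48.8% → the mRNA vaccine
(The two-dose vaccine wins every age group but the mRNA vaccine wins overall — the two-dose vaccine's recipients skew toward the low-rate 65-plus group.)

the mRNA vaccine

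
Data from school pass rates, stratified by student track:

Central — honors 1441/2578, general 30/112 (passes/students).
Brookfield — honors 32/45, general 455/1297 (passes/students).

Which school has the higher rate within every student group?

Brookfield

Honors: Central 1441/2578 = 55.9%, Brookfield 32/45 = 71.1% → Brookfield
General: Central 30/112 = 26.8%, Brookfield 455/1297 = 35.1% → Brookfield
Brookfield has the higher rate in both groups.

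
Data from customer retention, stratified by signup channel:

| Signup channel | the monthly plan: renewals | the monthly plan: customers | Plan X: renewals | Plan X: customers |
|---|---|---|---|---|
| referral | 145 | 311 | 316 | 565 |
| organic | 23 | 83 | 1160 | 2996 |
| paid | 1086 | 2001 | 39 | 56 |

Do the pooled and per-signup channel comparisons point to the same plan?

Referral: the monthly plan 145/311 = 46.6%, Plan X 316/565 = 55.9% → Plan X
Organic: the monthly plan 23/83 = 27.7%, Plan X 1160/2996 = 38.7% → Plan X
Paid: the monthly plan 1086/2001 = 54.3%, Plan X 39/56 = 69.6% → Plan X
Overall: the monthly plan 1254/2395 = 52.4%, Plan X 1515/3617 = 41.9% → the monthly plan
Plan X wins each signup group but the monthly plan wins overall — the comparison reverses. Plan X's customers skew toward organic, which has a lower base rate.

No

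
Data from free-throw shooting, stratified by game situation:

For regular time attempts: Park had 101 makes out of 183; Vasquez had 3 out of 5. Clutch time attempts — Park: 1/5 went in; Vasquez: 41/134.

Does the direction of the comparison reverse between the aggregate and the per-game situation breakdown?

Regular time: Park 101/183 = 55.2%, Vasquez 3/5 = 60.0% → Vasquez
Clutch time: Park 1/5 = 20.0%, Vasquez 41/134 = 30.6% → Vasquez
Overall: Park 102/188 = 54.3%, Vasquez 44/139 = 31.7% → Park
Vasquez wins each game group but Park wins overall — the comparison reverses. Vasquez's attempts skew toward clutch time, which has a lower base rate.

Yes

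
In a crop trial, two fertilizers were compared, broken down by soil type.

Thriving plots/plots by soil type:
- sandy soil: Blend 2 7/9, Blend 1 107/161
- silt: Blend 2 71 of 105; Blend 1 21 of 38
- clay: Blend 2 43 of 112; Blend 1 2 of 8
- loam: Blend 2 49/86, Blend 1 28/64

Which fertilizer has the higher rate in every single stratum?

Sandy soil: Blend 2 7/9 = 77.8%, Blend 1 107/161 = 66.5% → Blend 2
Silt: Blend 2 71/105 = 67.6%, Blend 1 21/38 = 55.3% → Blend 2
Clay: Blend 2 43/112 = 38.4%, Blend 1 2/8 = 25.0% → Blend 2
Loam: Blend 2 49/86 = 57.0%, Blend 1 28/64 = 43.8% → Blend 2
Blend 2 has the higher rate in all 4 groups.

Blend 2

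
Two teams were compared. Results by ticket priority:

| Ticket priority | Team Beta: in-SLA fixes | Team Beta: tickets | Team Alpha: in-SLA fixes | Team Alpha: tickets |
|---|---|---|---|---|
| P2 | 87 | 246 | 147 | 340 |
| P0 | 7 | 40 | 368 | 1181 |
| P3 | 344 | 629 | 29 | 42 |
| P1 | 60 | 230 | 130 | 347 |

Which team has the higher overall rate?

P2: Team Beta 87/246 = 35.4%, Team Alpha 147/340 = 43.2% → Team Alpha
P0: Team Beta 7/40 = 17.5%, Team Alpha 368/1181 = 31.2% → Team Alpha
P3: Team Beta 344/629 = 54.7%, Team Alpha 29/42 = 69.0% → Team Alpha
P1: Team Beta 60/230 = 26.1%, Team Alpha 130/347 = 37.5% → Team Alpha
Overall: Team Beta 498/1145 = 43.5%, Team Alpha 674/1910 = 35.3% → Team Beta
(Team Alpha wins every ticket group but Team Beta wins overall — Team Alpha's tickets skew toward the low-rate P0 group.)

Team Beta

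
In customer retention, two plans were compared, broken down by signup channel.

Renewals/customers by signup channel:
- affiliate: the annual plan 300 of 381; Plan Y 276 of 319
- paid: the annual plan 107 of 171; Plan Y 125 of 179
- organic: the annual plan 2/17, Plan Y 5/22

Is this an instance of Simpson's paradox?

Affiliate: the annual plan 300/381 = 78.7%, Plan Y 276/319 = 86.5% → Plan Y
Paid: the annual plan 107/171 = 62.6%, Plan Y 125/179 = 69.8% → Plan Y
Organic: the annual plan 2/17 = 11.8%, Plan Y 5/22 = 22.7% → Plan Y
Overall: the annual plan 409/569 = 71.9%, Plan Y 406/520 = 78.1% → Plan Y
Plan Y wins overall and in every signup group — no reversal.

No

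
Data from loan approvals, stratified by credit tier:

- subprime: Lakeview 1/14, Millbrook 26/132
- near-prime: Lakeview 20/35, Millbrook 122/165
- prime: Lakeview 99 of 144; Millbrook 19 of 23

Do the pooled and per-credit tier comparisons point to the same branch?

Subprime: Lakeview 1/14 = 7.1%, Millbrook 26/132 = 19.7% → Millbrook
Near-prime: Lakeview 20/35 = 57.1%, Millbrook 122/165 = 73.9% → Millbrook
Prime: Lakeview 99/144 = 68.8%, Millbrook 19/23 = 82.6% → Millbrook
Overall: Lakeview 120/193 = 62.2%, Millbrook 167/320 = 52.2% → Lakeview
Millbrook wins each credit group but Lakeview wins overall — the comparison reverses. Millbrook's applications skew toward subprime, which has a lower base rate.

No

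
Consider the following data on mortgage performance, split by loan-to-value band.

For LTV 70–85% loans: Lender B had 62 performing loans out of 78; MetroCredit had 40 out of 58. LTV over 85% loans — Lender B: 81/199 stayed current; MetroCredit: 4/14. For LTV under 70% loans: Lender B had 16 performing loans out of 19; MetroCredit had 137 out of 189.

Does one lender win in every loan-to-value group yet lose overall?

Yes

LTV 70–85%: Lender B 62/78 = 79.5%, MetroCredit 40/58 = 69.0% → Lender B
LTV over 85%: Lender B 81/199 = 40.7%, MetroCredit 4/14 = 28.6% → Lender B
LTV under 70%: Lender B 16/19 = 84.2%, MetroCredit 137/189 = 72.5% → Lender B
Overall: Lender B 159/296 = 53.7%, MetroCredit 181/261 = 69.3% → MetroCredit
Lender B wins each loan-to-value group but MetroCredit wins overall — the comparison reverses. Lender B's loans skew toward LTV over 85%, which has a lower base rate.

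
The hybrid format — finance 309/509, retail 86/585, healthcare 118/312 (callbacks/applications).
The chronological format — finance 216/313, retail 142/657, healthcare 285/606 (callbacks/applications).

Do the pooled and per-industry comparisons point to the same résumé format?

Finance: the hybrid format 309/509 = 60.7%, the chronological format 216/313 = 69.0% → the chronological format
Retail: the hybrid format 86/585 = 14.7%, the chronological format 142/657 = 21.6% → the chronological format
Healthcare: the hybrid format 118/312 = 37.8%, the chronological format 285/606 = 47.0% → the chronological format
Overall: the hybrid format 513/1406 = 36.5%, the chronological format 643/1576 = 40.8% → the chronological format
The chronological format wins overall and in every industry group — no reversal.

Yes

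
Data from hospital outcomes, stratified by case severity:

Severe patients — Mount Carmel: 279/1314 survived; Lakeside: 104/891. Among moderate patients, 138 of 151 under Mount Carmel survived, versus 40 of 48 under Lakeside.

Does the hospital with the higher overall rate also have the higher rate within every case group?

Yes

Severe: Mount Carmel 279/1314 = 21.2%, Lakeside 104/891 = 11.7% → Mount Carmel
Moderate: Mount Carmel 138/151 = 91.4%, Lakeside 40/48 = 83.3% → Mount Carmel
Overall: Mount Carmel 417/1465 = 28.5%, Lakeside 144/939 = 15.3% → Mount Carmel
Mount Carmel wins overall and in every case group — no reversal.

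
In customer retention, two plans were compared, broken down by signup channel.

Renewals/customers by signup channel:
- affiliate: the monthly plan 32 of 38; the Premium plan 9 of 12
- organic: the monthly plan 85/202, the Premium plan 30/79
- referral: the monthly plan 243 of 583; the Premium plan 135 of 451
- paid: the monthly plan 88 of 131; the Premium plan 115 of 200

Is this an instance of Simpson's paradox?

No

Affiliate: the monthly plan 32/38 = 84.2%, the Premium plan 9/12 = 75.0% → the monthly plan
Organic: the monthly plan 85/202 = 42.1%, the Premium plan 30/79 = 38.0% → the monthly plan
Referral: the monthly plan 243/583 = 41.7%, the Premium plan 135/451 = 29.9% → the monthly plan
Paid: the monthly plan 88/131 = 67.2%, the Premium plan 115/200 = 57.5% → the monthly plan
Overall: the monthly plan 448/954 = 47.0%, the Premium plan 289/742 = 38.9% → the monthly plan
The monthly plan wins overall and in every signup group — no reversal.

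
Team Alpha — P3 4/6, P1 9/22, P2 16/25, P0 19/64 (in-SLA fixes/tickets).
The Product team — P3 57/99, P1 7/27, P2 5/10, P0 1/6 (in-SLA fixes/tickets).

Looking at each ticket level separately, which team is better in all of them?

P3: Team Alpha 4/6 = 66.7%, the Product team 57/99 = 57.6% → Team Alpha
P1: Team Alpha 9/22 = 40.9%, the Product team 7/27 = 25.9% → Team Alpha
P2: Team Alpha 16/25 = 64.0%, the Product team 5/10 = 50.0% → Team Alpha
P0: Team Alpha 19/64 = 29.7%, the Product team 1/6 = 16.7% → Team Alpha
Team Alpha has the higher rate in all 4 groups.

Team Alpha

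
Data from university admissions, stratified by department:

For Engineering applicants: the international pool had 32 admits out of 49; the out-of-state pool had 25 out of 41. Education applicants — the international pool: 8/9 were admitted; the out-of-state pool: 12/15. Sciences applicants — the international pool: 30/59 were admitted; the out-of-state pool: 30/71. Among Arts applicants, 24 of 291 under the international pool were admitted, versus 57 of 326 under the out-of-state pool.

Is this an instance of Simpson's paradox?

Engineering: the international pool 32/49 = 65.3%, the out-of-state pool 25/41 = 61.0% → the international pool
Education: the international pool 8/9 = 88.9%, the out-of-state pool 12/15 = 80.0% → the international pool
Sciences: the international pool 30/59 = 50.8%, the out-of-state pool 30/71 = 42.3% → the international pool
Arts: the international pool 24/291 = 8.2%, the out-of-state pool 57/326 = 17.5% → the out-of-state pool
Overall: the international pool 94/408 = 23.0%, the out-of-state pool 124/453 = 27.4% → the out-of-state pool
Neither sweeps: the international pool wins 3 of 4 groups, the out-of-state pool wins 1. The out-of-state pool wins overall but not every group — no Simpson reversal.

No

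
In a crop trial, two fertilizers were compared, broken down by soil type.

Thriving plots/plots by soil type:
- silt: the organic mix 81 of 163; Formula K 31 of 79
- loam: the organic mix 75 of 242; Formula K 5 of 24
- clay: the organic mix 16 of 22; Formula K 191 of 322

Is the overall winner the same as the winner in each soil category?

No

Silt: the organic mix 81/163 = 49.7%, Formula K 31/79 = 39.2% → the organic mix
Loam: the organic mix 75/242 = 31.0%, Formula K 5/24 = 20.8% → the organic mix
Clay: the organic mix 16/22 = 72.7%, Formula K 191/322 = 59.3% → the organic mix
Overall: the organic mix 172/427 = 40.3%, Formula K 227/425 = 53.4% → Formula K
The organic mix wins each soil group but Formula K wins overall — the comparison reverses. The organic mix's plots skew toward loam, which has a lower base rate.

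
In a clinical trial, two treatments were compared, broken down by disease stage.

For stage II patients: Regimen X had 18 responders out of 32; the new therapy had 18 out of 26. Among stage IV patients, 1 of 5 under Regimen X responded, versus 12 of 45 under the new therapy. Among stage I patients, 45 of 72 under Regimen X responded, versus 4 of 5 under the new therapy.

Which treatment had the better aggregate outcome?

Regimen X

Stage II: Regimen X 18/32 = 56.2%, the new therapy 18/26 = 69.2% → the new therapy
Stage IV: Regimen X 1/5 = 20.0%, the new therapy 12/45 = 26.7% → the new therapy
Stage I: Regimen X 45/72 = 62.5%, the new therapy 4/5 = 80.0% → the new therapy
Overall: Regimen X 64/109 = 58.7%, the new therapy 34/76 = 44.7% → Regimen X
(The new therapy wins every disease group but Regimen X wins overall — the new therapy's patients skew toward the low-rate stage IV group.)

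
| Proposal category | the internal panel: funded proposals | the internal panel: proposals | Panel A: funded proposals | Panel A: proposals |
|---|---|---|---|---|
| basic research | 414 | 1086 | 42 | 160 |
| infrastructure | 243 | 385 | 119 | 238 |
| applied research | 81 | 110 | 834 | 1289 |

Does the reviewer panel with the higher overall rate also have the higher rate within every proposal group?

Basic research: the internal panel 414/1086 = 38.1%, Panel A 42/160 = 26.2% → the internal panel
Infrastructure: the internal panel 243/385 = 63.1%, Panel A 119/238 = 50.0% → the internal panel
Applied research: the internal panel 81/110 = 73.6%, Panel A 834/1289 = 64.7% → the internal panel
Overall: the internal panel 738/1581 = 46.7%, Panel A 995/1687 = 59.0% → Panel A
The internal panel wins each proposal group but Panel A wins overall — the comparison reverses. The internal panel's proposals skew toward basic research, which has a lower base rate.

No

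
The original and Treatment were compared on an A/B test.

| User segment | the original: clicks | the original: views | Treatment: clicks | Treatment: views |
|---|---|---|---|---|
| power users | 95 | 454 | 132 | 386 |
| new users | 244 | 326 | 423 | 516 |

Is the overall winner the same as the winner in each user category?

Power users: the original 95/454 = 20.9%, Treatment 132/386 = 34.2% → Treatment
New users: the original 244/326 = 74.8%, Treatment 423/516 = 82.0% → Treatment
Overall: the original 339/780 = 43.5%, Treatment 555/902 = 61.5% → Treatment
Treatment wins overall and in every user group — no reversal.

Yes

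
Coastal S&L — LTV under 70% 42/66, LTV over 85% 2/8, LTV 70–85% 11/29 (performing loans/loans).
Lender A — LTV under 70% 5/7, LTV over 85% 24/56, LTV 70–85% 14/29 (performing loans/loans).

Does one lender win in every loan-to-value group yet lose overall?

Yes

LTV under 70%: Coastal S&L 42/66 = 63.6%, Lender A 5/7 = 71.4% → Lender A
LTV over 85%: Coastal S&L 2/8 = 25.0%, Lender A 24/56 = 42.9% → Lender A
LTV 70–85%: Coastal S&L 11/29 = 37.9%, Lender A 14/29 = 48.3% → Lender A
Overall: Coastal S&L 55/103 = 53.4%, Lender A 43/92 = 46.7% → Coastal S&L
Lender A wins each loan-to-value group but Coastal S&L wins overall — the comparison reverses. Lender A's loans skew toward LTV over 85%, which has a lower base rate.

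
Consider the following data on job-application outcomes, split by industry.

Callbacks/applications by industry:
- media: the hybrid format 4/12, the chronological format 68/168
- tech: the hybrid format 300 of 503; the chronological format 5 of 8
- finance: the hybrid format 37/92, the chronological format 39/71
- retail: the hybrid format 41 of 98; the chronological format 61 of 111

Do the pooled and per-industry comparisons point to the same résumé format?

Media: the hybrid format 4/12 = 33.3%, the chronological format 68/168 = 40.5% → the chronological format
Tech: the hybrid format 300/503 = 59.6%, the chronological format 5/8 = 62.5% → the chronological format
Finance: the hybrid format 37/92 = 40.2%, the chronological format 39/71 = 54.9% → the chronological format
Retail: the hybrid format 41/98 = 41.8%, the chronological format 61/111 = 55.0% → the chronological format
Overall: the hybrid format 382/705 = 54.2%, the chronological format 173/358 = 48.3% → the hybrid format
The chronological format wins each industry group but the hybrid format wins overall — the comparison reverses. The chronological format's applications skew toward media, which has a lower base rate.

No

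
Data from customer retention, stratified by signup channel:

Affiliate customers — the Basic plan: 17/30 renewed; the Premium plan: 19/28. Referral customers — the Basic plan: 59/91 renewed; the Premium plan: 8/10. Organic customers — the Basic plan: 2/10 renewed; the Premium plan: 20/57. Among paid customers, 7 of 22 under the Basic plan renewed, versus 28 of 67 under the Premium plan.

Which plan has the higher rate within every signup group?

Affiliate: the Basic plan 17/30 = 56.7%, the Premium plan 19/28 = 67.9% → the Premium plan
Referral: the Basic plan 59/91 = 64.8%, the Premium plan 8/10 = 80.0% → the Premium plan
Organic: the Basic plan 2/10 = 20.0%, the Premium plan 20/57 = 35.1% → the Premium plan
Paid: the Basic plan 7/22 = 31.8%, the Premium plan 28/67 = 41.8% → the Premium plan
The Premium plan has the higher rate in all 4 groups.

the Premium plan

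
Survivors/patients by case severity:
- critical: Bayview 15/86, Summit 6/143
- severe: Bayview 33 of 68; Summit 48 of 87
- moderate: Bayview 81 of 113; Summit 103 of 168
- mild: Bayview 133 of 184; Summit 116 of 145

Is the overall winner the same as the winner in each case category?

Critical: Bayview 15/86 = 17.4%, Summit 6/143 = 4.2% → Bayview
Severe: Bayview 33/68 = 48.5%, Summit 48/87 = 55.2% → Summit
Moderate: Bayview 81/113 = 71.7%, Summit 103/168 = 61.3% → Bayview
Mild: Bayview 133/184 = 72.3%, Summit 116/145 = 80.0% → Summit
Overall: Bayview 262/451 = 58.1%, Summit 273/543 = 50.3% → Bayview
Neither sweeps: Bayview wins 2 of 4 groups, Summit wins 2. Bayview wins overall but not every group — no Simpson reversal.

No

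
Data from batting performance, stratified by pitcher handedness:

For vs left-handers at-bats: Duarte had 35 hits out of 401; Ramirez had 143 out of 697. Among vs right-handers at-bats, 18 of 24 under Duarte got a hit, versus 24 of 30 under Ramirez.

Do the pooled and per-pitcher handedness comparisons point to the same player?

Vs left-handers: Duarte 35/401 = 8.7%, Ramirez 143/697 = 20.5% → Ramirez
Vs right-handers: Duarte 18/24 = 75.0%, Ramirez 24/30 = 80.0% → Ramirez
Overall: Duarte 53/425 = 12.5%, Ramirez 167/727 = 23.0% → Ramirez
Ramirez wins overall and in every pitcher group — no reversal.

Yes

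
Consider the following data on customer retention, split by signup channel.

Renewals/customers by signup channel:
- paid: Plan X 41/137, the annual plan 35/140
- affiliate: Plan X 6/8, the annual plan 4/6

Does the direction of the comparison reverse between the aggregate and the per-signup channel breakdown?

No

Paid: Plan X 41/137 = 29.9%, the annual plan 35/140 = 25.0% → Plan X
Affiliate: Plan X 6/8 = 75.0%, the annual plan 4/6 = 66.7% → Plan X
Overall: Plan X 47/145 = 32.4%, the annual plan 39/146 = 26.7% → Plan X
Plan X wins overall and in every signup group — no reversal.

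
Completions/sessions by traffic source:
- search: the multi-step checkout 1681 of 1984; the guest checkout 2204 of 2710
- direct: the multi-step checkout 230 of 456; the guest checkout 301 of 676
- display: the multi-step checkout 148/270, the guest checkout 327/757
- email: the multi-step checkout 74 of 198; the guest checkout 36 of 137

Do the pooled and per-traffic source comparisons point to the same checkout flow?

Yes

Search: the multi-step checkout 1681/1984 = 84.7%, the guest checkout 2204/2710 = 81.3% → the multi-step checkout
Direct: the multi-step checkout 230/456 = 50.4%, the guest checkout 301/676 = 44.5% → the multi-step checkout
Display: the multi-step checkout 148/270 = 54.8%, the guest checkout 327/757 = 43.2% → the multi-step checkout
Email: the multi-step checkout 74/198 = 37.4%, the guest checkout 36/137 = 26.3% → the multi-step checkout
Overall: the multi-step checkout 2133/2908 = 73.3%, the guest checkout 2868/4280 = 67.0% → the multi-step checkout
The multi-step checkout wins overall and in every traffic group — no reversal.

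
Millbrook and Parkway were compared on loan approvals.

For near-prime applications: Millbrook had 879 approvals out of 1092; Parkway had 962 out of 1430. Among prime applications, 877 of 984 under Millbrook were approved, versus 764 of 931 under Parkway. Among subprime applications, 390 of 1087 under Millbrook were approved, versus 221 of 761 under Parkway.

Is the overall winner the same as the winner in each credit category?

Yes

Near-prime: Millbrook 879/1092 = 80.5%, Parkway 962/1430 = 67.3% → Millbrook
Prime: Millbrook 877/984 = 89.1%, Parkway 764/931 = 82.1% → Millbrook
Subprime: Millbrook 390/1087 = 35.9%, Parkway 221/761 = 29.0% → Millbrook
Overall: Millbrook 2146/3163 = 67.8%, Parkway 1947/3122 = 62.4% → Millbrook
Millbrook wins overall and in every credit group — no reversal.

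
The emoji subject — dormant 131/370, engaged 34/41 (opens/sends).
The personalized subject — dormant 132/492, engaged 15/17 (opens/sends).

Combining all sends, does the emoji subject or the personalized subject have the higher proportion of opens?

Dormant: the emoji subject 131/370 = 35.4%, the personalized subject 132/492 = 26.8% → the emoji subject
Engaged: the emoji subject 34/41 = 82.9%, the personalized subject 15/17 = 88.2% → the personalized subject
Overall: the emoji subject 165/411 = 40.1%, the personalized subject 147/509 = 28.9% → the emoji subject
(Neither sweeps every recipient group, but the emoji subject has the higher pooled rate.)

the emoji subject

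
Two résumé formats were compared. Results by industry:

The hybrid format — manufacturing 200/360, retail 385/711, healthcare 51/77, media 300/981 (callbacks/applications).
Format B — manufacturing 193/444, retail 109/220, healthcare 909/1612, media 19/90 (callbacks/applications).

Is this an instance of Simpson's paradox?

Manufacturing: the hybrid format 200/360 = 55.6%, Format B 193/444 = 43.5% → the hybrid format
Retail: the hybrid format 385/711 = 54.1%, Format B 109/220 = 49.5% → the hybrid format
Healthcare: the hybrid format 51/77 = 66.2%, Format B 909/1612 = 56.4% → the hybrid format
Media: the hybrid format 300/981 = 30.6%, Format B 19/90 = 21.1% → the hybrid format
Overall: the hybrid format 936/2129 = 44.0%, Format B 1230/2366 = 52.0% → Format B
The hybrid format wins each industry group but Format B wins overall — the comparison reverses. The hybrid format's applications skew toward media, which has a lower base rate.

Yes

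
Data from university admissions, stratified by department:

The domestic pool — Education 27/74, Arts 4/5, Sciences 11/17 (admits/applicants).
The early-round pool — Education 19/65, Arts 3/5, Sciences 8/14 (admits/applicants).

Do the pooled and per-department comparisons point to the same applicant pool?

Education: the domestic pool 27/74 = 36.5%, the early-round pool 19/65 = 29.2% → the domestic pool
Arts: the domestic pool 4/5 = 80.0%, the early-round pool 3/5 = 60.0% → the domestic pool
Sciences: the domestic pool 11/17 = 64.7%, the early-round pool 8/14 = 57.1% → the domestic pool
Overall: the domestic pool 42/96 = 43.8%, the early-round pool 30/84 = 35.7% → the domestic pool
The domestic pool wins overall and in every department group — no reversal.

Yes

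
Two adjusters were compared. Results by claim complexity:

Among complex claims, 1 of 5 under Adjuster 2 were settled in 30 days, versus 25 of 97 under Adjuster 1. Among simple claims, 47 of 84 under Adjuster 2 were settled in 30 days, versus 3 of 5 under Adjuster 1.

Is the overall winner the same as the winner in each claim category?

Complex: Adjuster 2 1/5 = 20.0%, Adjuster 1 25/97 = 25.8% → Adjuster 1
Simple: Adjuster 2 47/84 = 56.0%, Adjuster 1 3/5 = 60.0% → Adjuster 1
Overall: Adjuster 2 48/89 = 53.9%, Adjuster 1 28/102 = 27.5% → Adjuster 2
Adjuster 1 wins each claim group but Adjuster 2 wins overall — the comparison reverses. Adjuster 1's claims skew toward complex, which has a lower base rate.

No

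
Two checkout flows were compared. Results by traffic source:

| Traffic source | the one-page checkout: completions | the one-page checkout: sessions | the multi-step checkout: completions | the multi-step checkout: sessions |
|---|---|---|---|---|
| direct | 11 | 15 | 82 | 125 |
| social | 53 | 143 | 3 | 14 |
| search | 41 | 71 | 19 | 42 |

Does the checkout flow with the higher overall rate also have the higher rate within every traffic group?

No

Direct: the one-page checkout 11/15 = 73.3%, the multi-step checkout 82/125 = 65.6% → the one-page checkout
Social: the one-page checkout 53/143 = 37.1%, the multi-step checkout 3/14 = 21.4% → the one-page checkout
Search: the one-page checkout 41/71 = 57.7%, the multi-step checkout 19/42 = 45.2% → the one-page checkout
Overall: the one-page checkout 105/229 = 45.9%, the multi-step checkout 104/181 = 57.5% → the multi-step checkout
The one-page checkout wins each traffic group but the multi-step checkout wins overall — the comparison reverses. The one-page checkout's sessions skew toward social, which has a lower base rate.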